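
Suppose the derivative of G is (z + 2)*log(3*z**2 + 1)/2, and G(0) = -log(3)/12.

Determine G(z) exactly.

A first test for any G(z): its z-derivative must equal the given G'(z).
A general antiderivative is -z**2/4 - 2*z + (z**2/4 + z)*log(3*z**2 + 1) + log(z**2 + 1/3)/12 + 2*sqrt(3)*atan(sqrt(3)*z)/3 + C.
The condition gives C = -log(3)/12 - (-log(3)/12) = 0.
So G(z) = -z**2/4 - 2*z + (z**2/4 + z)*log(3*z**2 + 1) + log(z**2 + 1/3)/12 + 2*sqrt(3)*atan(sqrt(3)*z)/3.
Check: d/dz[-z**2/4 - 2*z + (z**2/4 + z)*log(3*z**2 + 1) + log(z**2 + 1/3)/12 + 2*sqrt(3)*atan(sqrt(3)*z)/3] = z*log(3*z**2 + 1)/2 + log(3*z**2 + 1), which equals G'(z).

G(z) = -z**2/4 - 2*z + (z**2/4 + z)*log(3*z**2 + 1) + log(z**2 + 1/3)/12 + 2*sqrt(3)*atan(sqrt(3)*z)/3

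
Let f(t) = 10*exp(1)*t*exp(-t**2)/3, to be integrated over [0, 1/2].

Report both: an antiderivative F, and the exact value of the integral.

The substitution u = 1 - t**2 works: f is exactly (dF/du)*(du/dt) for that inner function.
F(t) = -5*exp(1 - t**2)/3 is an antiderivative of f.
Check: d/dt[-5*exp(1 - t**2)/3] = 10*exp(1)*t*exp(-t**2)/3 = f(t).
F(1/2) = -5*exp(3/4)/3; F(0) = -5*exp(1)/3.
Integral = F(1/2) - F(0) = -5*exp(3/4)/3 + 5*exp(1)/3.

Antiderivative: F(t) = -5*exp(1 - t**2)/3; value = -5*exp(3/4)/3 + 5*exp(1)/3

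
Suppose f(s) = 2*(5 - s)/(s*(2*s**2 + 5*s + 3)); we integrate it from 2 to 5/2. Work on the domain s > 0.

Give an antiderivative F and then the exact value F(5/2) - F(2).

Antiderivative: F(s) = -2*(-5*log(s) + 18*log(s + 1) - 13*log(s + 3/2))/3; value = -62*log(7/2)/3 - 10*log(2)/3 + 10*log(5/2)/3 + 26*log(4)/3 + 12*log(3)

Factor the denominator (s*(s + 1)*(2*s + 3)) and decompose: f = 52/(3*(2*s + 3)) - 12/(s + 1) + 10/(3*s); each piece integrates to a log, atan, or power term.
F(s) = -2*(-5*log(s) + 18*log(s + 1) - 13*log(s + 3/2))/3 is an antiderivative of f.
Check: d/ds[-2*(-5*log(s) + 18*log(s + 1) - 13*log(s + 3/2))/3] = (10 - 2*s)/(2*s**3 + 5*s**2 + 3*s), which equals f(s).
F(5/2) = -12*log(7/2) + 10*log(5/2)/3 + 26*log(4)/3; F(2) = -12*log(3) + 10*log(2)/3 + 26*log(7/2)/3.
Integral = F(5/2) - F(2) = -62*log(7/2)/3 - 10*log(2)/3 + 10*log(5/2)/3 + 26*log(4)/3 + 12*log(3).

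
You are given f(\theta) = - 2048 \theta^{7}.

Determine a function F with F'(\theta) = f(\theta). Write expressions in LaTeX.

An antiderivative is F(\theta) = - 256 \theta^{8}.

Recover f(\theta) by differentiating a candidate F(\theta); any mismatch rules it out.
Check: d/d\theta[- 256 \theta^{8}] = - 2048 \theta^{7} = f(\theta).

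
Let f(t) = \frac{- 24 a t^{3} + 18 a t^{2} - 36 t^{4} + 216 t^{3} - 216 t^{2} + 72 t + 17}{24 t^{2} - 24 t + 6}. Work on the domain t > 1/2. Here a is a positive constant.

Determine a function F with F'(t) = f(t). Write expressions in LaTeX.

An antiderivative is F(t) = \frac{- 6 a t^{3} - 6 t^{4} + 48 t^{3} - 36 t^{2} + 15 t - 16}{12 t - 6}.

f has the shape u'v + uv' for u = - \frac{2}{2 t - 1} and v = \frac{a t^{3}}{2} + \frac{t^{4}}{2} - 4 t^{3} + 3 t^{2} - \frac{5 t}{4} + \frac{4}{3} — it is the derivative of the product u*v.
Check: d/dt[\frac{- 6 a t^{3} - 6 t^{4} + 48 t^{3} - 36 t^{2} + 15 t - 16}{12 t - 6}] = \frac{- 24 a t^{3} + 18 a t^{2} - 36 t^{4} + 216 t^{3} - 216 t^{2} + 72 t + 17}{24 t^{2} - 24 t + 6} = f(t).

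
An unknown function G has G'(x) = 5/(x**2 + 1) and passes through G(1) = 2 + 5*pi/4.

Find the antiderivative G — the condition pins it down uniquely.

For G(x) to be correct, d/dx[G] must agree with the stated G'(x) identically.
A general antiderivative is 5*atan(x) + C.
The condition gives C = 2 + 5*pi/4 - (5*pi/4) = 2.
So G(x) = 5*atan(x) + 2.
Check: d/dx[5*atan(x) + 2] = 5/(x**2 + 1) = G'(x).

G(x) = 5*atan(x) + 2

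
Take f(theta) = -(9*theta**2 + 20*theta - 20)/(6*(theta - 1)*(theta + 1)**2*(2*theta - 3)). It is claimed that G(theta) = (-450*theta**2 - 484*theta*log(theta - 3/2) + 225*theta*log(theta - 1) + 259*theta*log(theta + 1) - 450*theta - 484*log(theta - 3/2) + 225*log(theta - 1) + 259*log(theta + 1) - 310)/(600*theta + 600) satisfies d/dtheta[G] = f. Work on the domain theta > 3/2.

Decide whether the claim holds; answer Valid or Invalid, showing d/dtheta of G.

d/dtheta[G] = (-18*theta**4 + 9*theta**3 + 27*theta**2 - 49*theta + 13)/(24*theta**4 - 12*theta**3 - 60*theta**2 + 12*theta + 36)
d/dtheta[G] - f(theta) = -3/4 != 0.

Invalid: d/dtheta[G] - f = -3/4, which is not 0.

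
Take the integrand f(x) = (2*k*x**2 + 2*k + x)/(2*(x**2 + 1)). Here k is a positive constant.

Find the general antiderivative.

A first test for any F(x): its x-derivative must equal f(x) identically.
Check: d/dx[k*x + log(x**2 + 1)/4] = (2*k*x**2 + 2*k + x)/(2*x**2 + 2), which equals f(x).

F(x) = k*x + log(x**2 + 1)/4 + C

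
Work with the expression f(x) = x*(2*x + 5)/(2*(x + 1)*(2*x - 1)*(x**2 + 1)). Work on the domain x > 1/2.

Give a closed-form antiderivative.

Factor the denominator (2*(x + 1)*(2*x - 1)*(x**2 + 1)) and decompose: f = -(13*x - 11)/(20*(x**2 + 1)) + 4/(5*(2*x - 1)) + 1/(4*(x + 1)); each piece integrates to a log, atan, or power term.
Check: d/dx[2*log(x - 1/2)/5 + log(x + 1)/4 - 13*log(x**2 + 1)/40 + 11*atan(x)/20] = (2*x**2 + 5*x)/(4*x**4 + 2*x**3 + 2*x**2 + 2*x - 2), which equals f(x).

An antiderivative is F(x) = 2*log(x - 1/2)/5 + log(x + 1)/4 - 13*log(x**2 + 1)/40 + 11*atan(x)/20.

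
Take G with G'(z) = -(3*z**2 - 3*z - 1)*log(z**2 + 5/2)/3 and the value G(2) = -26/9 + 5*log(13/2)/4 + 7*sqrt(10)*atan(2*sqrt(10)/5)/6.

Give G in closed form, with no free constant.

G(z) = -z**3*log(z**2 + 5/2)/3 + 2*z**3/9 + z**2*log(z**2 + 5/2)/2 - z**2/2 + z*log(z**2 + 5/2)/3 - 7*z/3 + 5*log(z**2 + 5/2)/4 + 7*sqrt(10)*atan(sqrt(10)*z/5)/6 + 2

Check a candidate G(z) by differentiating: d/dz[G] must match the given G'(z).
A general antiderivative is 2*z**3/9 - z**2/2 - 7*z/3 + (-z**3/3 + z**2/2 + z/3)*log(z**2 + 5/2) + 5*log(z**2 + 5/2)/4 + 7*sqrt(10)*atan(sqrt(10)*z/5)/6 + C.
The condition gives C = -26/9 + 5*log(13/2)/4 + 7*sqrt(10)*atan(2*sqrt(10)/5)/6 - (-44/9 + 5*log(13/2)/4 + 7*sqrt(10)*atan(2*sqrt(10)/5)/6) = 2.
So G(z) = -z**3*log(z**2 + 5/2)/3 + 2*z**3/9 + z**2*log(z**2 + 5/2)/2 - z**2/2 + z*log(z**2 + 5/2)/3 - 7*z/3 + 5*log(z**2 + 5/2)/4 + 7*sqrt(10)*atan(sqrt(10)*z/5)/6 + 2.
Check: d/dz[-z**3*log(z**2 + 5/2)/3 + 2*z**3/9 + z**2*log(z**2 + 5/2)/2 - z**2/2 + z*log(z**2 + 5/2)/3 - 7*z/3 + 5*log(z**2 + 5/2)/4 + 7*sqrt(10)*atan(sqrt(10)*z/5)/6 + 2] = -z**2*log(z**2 + 5/2) + z*log(z**2 + 5/2) + log(z**2 + 5/2)/3, which equals G'(z).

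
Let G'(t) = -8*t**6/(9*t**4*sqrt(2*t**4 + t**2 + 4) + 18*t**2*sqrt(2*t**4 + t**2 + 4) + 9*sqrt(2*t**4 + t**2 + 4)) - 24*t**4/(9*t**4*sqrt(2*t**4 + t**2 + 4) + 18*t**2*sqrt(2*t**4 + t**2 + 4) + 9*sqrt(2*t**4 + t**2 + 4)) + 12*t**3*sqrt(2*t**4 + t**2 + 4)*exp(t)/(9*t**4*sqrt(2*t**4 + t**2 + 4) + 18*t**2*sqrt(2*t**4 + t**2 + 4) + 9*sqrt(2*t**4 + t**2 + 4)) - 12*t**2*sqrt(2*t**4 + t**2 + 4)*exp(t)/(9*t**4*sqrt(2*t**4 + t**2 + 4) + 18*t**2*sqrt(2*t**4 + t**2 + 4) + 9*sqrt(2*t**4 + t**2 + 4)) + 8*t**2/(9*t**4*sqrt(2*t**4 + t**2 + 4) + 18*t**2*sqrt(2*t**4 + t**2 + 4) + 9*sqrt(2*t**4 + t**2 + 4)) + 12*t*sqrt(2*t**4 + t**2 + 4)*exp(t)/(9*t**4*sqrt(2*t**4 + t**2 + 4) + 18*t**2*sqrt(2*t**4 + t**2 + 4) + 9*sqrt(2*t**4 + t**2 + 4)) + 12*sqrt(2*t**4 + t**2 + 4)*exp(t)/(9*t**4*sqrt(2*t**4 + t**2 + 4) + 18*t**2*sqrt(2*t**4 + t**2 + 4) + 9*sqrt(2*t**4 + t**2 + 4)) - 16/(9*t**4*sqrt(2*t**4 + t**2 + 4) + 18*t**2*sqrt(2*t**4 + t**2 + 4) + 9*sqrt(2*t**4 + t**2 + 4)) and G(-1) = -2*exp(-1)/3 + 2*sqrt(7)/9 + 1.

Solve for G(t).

Integrate term by term and add the pieces.
A general antiderivative is -2*t*(sqrt(2*t**4 + t**2 + 4)/3 - exp(t))/(3*t**2/2 + 3/2) + C.
The condition gives C = -2*exp(-1)/3 + 2*sqrt(7)/9 + 1 - (-2*exp(-1)/3 + 2*sqrt(7)/9) = 1.
So G(t) = (9*t**2 - 4*t*sqrt(2*t**4 + t**2 + 4) + 12*t*exp(t) + 9)/(9*t**2 + 9).
Check: d/dt[(9*t**2 - 4*t*sqrt(2*t**4 + t**2 + 4) + 12*t*exp(t) + 9)/(9*t**2 + 9)] = (-8*t**6 - 24*t**4 + 12*t**3*sqrt(2*t**4 + t**2 + 4)*exp(t) - 12*t**2*sqrt(2*t**4 + t**2 + 4)*exp(t) + 8*t**2 + 12*t*sqrt(2*t**4 + t**2 + 4)*exp(t) + 12*sqrt(2*t**4 + t**2 + 4)*exp(t) - 16)/(9*t**4*sqrt(2*t**4 + t**2 + 4) + 18*t**2*sqrt(2*t**4 + t**2 + 4) + 9*sqrt(2*t**4 + t**2 + 4)), which equals G'(t).

G(t) = (9*t**2 - 4*t*sqrt(2*t**4 + t**2 + 4) + 12*t*exp(t) + 9)/(9*t**2 + 9)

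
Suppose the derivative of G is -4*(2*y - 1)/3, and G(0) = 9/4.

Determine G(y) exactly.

G(y) = -4*y**2/3 + 4*y/3 + 9/4

Any candidate G(y) must reproduce the stated G'(y) exactly.
A general antiderivative is -4*y**2/3 + 4*y/3 + 1/4 + C.
The condition gives C = 9/4 - (1/4) = 2.
So G(y) = -4*y**2/3 + 4*y/3 + 9/4.
Check: d/dy[-4*y**2/3 + 4*y/3 + 9/4] = 4/3 - 8*y/3, which equals G'(y).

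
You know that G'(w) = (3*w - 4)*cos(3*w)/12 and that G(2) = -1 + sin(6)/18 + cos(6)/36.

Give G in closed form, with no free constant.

Recover the given G'(w) by differentiating a candidate G(w); any mismatch rules it out.
A general antiderivative is w*sin(3*w)/12 - sin(3*w)/9 + cos(3*w)/36 + C.
The condition gives C = -1 + sin(6)/18 + cos(6)/36 - (sin(6)/18 + cos(6)/36) = -1.
So G(w) = w*sin(3*w)/12 - sin(3*w)/9 + cos(3*w)/36 - 1.
Check: d/dw[w*sin(3*w)/12 - sin(3*w)/9 + cos(3*w)/36 - 1] = w*cos(3*w)/4 - cos(3*w)/3, which equals G'(w).

G(w) = w*sin(3*w)/12 - sin(3*w)/9 + cos(3*w)/36 - 1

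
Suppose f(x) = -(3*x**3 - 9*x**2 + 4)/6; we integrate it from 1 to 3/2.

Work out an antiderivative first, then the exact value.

An antiderivative F(x) passes only if d/dx[F] lands on f(x) exactly.
F(x) = -x**4/8 + x**3/2 - 2*x/3 is an antiderivative of f.
Check: d/dx[-x**4/8 + x**3/2 - 2*x/3] = -x**3/2 + 3*x**2/2 - 2/3, which equals f(x).
F(3/2) = 7/128; F(1) = -7/24.
Integral = F(3/2) - F(1) = 133/384.

Antiderivative: F(x) = -x**4/8 + x**3/2 - 2*x/3; value = 133/384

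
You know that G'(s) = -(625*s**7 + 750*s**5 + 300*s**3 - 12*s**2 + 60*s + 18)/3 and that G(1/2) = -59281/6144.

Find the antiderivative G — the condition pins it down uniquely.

Since d/ds undoes antidifferentiation here, G(s) must give back the stated G'(s).
A general antiderivative is 4*s**3/3 - 10*s**2/3 - 6*s - 2*(-5*s**2/2 - 1)**4/3 - 10/3 + C.
The condition gives C = -59281/6144 - (-71569/6144) = 2.
So G(s) = -625*s**8/24 - 125*s**6/3 - 25*s**4 + 4*s**3/3 - 10*s**2 - 6*s - 2.
Check: d/ds[-625*s**8/24 - 125*s**6/3 - 25*s**4 + 4*s**3/3 - 10*s**2 - 6*s - 2] = -625*s**7/3 - 250*s**5 - 100*s**3 + 4*s**2 - 20*s - 6, which equals G'(s).

G(s) = -625*s**8/24 - 125*s**6/3 - 25*s**4 + 4*s**3/3 - 10*s**2 - 6*s - 2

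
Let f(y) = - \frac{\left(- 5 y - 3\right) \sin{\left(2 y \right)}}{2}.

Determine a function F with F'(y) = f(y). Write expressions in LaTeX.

Since d/dy undoes antidifferentiation here, F'(y) = f(y) is required of F(y).
Check: d/dy[- \frac{5 y \cos{\left(2 y \right)}}{4} + \frac{5 \sin{\left(2 y \right)}}{8} - \frac{3 \cos{\left(2 y \right)}}{4}] = \frac{5 y \sin{\left(2 y \right)}}{2} + \frac{3 \sin{\left(2 y \right)}}{2}, which equals f(y).

An antiderivative is F(y) = - \frac{5 y \cos{\left(2 y \right)}}{4} + \frac{5 \sin{\left(2 y \right)}}{8} - \frac{3 \cos{\left(2 y \right)}}{4}.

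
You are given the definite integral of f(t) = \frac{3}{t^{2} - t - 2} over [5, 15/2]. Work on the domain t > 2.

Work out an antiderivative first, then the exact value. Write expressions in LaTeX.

Antiderivative: F(t) = \log{\left(t - 2 \right)} - \log{\left(t + 1 \right)}; value = - \log{\left(\frac{17}{2} \right)} - \log{\left(3 \right)} + \log{\left(\frac{11}{2} \right)} + \log{\left(6 \right)}

The denominator factors as \left(t - 2\right) \left(t + 1\right); partial fractions split f into directly integrable pieces: - \frac{1}{t + 1} + \frac{1}{t - 2}.
F(t) = \log{\left(t - 2 \right)} - \log{\left(t + 1 \right)} is an antiderivative of f.
Check: d/dt[\log{\left(t - 2 \right)} - \log{\left(t + 1 \right)}] = \frac{3}{t^{2} - t - 2} = f(t).
F(15/2) = - \log{\left(\frac{17}{2} \right)} + \log{\left(\frac{11}{2} \right)}; F(5) = - \log{\left(6 \right)} + \log{\left(3 \right)}.
Integral = F(15/2) - F(5) = - \log{\left(\frac{17}{2} \right)} - \log{\left(3 \right)} + \log{\left(\frac{11}{2} \right)} + \log{\left(6 \right)}.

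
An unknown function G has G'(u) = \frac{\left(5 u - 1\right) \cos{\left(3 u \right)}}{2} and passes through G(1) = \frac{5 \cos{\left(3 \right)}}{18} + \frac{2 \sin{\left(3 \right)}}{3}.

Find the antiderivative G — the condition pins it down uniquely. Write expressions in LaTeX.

G(u) = \frac{15 u \sin{\left(3 u \right)} - 3 \sin{\left(3 u \right)} + 5 \cos{\left(3 u \right)}}{18}

Since d/du undoes antidifferentiation here, G(u) must give back the stated G'(u).
A general antiderivative is \frac{5 u \sin{\left(3 u \right)}}{6} - \frac{\sin{\left(3 u \right)}}{6} + \frac{5 \cos{\left(3 u \right)}}{18} + C.
The condition gives C = \frac{5 \cos{\left(3 \right)}}{18} + \frac{2 \sin{\left(3 \right)}}{3} - (\frac{5 \cos{\left(3 \right)}}{18} + \frac{2 \sin{\left(3 \right)}}{3}) = 0.
So G(u) = \frac{15 u \sin{\left(3 u \right)} - 3 \sin{\left(3 u \right)} + 5 \cos{\left(3 u \right)}}{18}.
Check: d/du[\frac{15 u \sin{\left(3 u \right)} - 3 \sin{\left(3 u \right)} + 5 \cos{\left(3 u \right)}}{18}] = \frac{5 u \cos{\left(3 u \right)}}{2} - \frac{\cos{\left(3 u \right)}}{2}, which equals G'(u).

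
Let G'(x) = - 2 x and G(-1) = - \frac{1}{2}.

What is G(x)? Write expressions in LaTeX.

A first test for any G(x): its x-derivative must equal the given G'(x).
A general antiderivative is \frac{1}{2} - x^{2} + C.
The condition gives C = - \frac{1}{2} - (- \frac{1}{2}) = 0.
So G(x) = \frac{1}{2} - x^{2}.
Check: d/dx[\frac{1}{2} - x^{2}] = - 2 x = G'(x).

G(x) = \frac{1}{2} - x^{2}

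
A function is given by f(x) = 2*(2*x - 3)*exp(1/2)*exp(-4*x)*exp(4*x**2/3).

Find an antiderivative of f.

f matches the chain-rule pattern g'(h)*h' with inner function h(x) = 4*x**2/3 - 4*x + 1/2; substituting u = h(x) collapses the integral.
Check: d/dx[3*exp(1/2)*exp(-4*x)*exp(4*x**2/3)/2] = (4*x*exp(1/2)*exp(4*x**2/3) - 6*exp(1/2)*exp(4*x**2/3))*exp(-4*x), which equals f(x).

An antiderivative is F(x) = 3*exp(1/2)*exp(-4*x)*exp(4*x**2/3)/2.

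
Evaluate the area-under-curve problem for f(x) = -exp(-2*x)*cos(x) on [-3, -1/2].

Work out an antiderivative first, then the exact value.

An antiderivative F(x) passes only if d/dx[F] lands on f(x) exactly.
F(x) = -exp(-2*x)*sin(x)/5 + 2*exp(-2*x)*cos(x)/5 is an antiderivative of f.
Check: d/dx[-exp(-2*x)*sin(x)/5 + 2*exp(-2*x)*cos(x)/5] = -exp(-2*x)*cos(x) = f(x).
F(-1/2) = exp(1)*sin(1/2)/5 + 2*exp(1)*cos(1/2)/5; F(-3) = 2*exp(6)*cos(3)/5 + exp(6)*sin(3)/5.
Integral = F(-1/2) - F(-3) = -exp(6)*sin(3)/5 + exp(1)*sin(1/2)/5 + 2*exp(1)*cos(1/2)/5 - 2*exp(6)*cos(3)/5.

Antiderivative: F(x) = -exp(-2*x)*sin(x)/5 + 2*exp(-2*x)*cos(x)/5; value = -exp(6)*sin(3)/5 + exp(1)*sin(1/2)/5 + 2*exp(1)*cos(1/2)/5 - 2*exp(6)*cos(3)/5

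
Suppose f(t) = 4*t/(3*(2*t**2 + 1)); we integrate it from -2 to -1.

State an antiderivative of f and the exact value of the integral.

Antiderivative: F(t) = log(2*t**2 + 1)/3; value = -log(9)/3 + log(3)/3

The substitution u = 2*t**2 + 1 works: f is exactly (dF/du)*(du/dt) for that inner function.
F(t) = log(2*t**2 + 1)/3 is an antiderivative of f.
Check: d/dt[log(2*t**2 + 1)/3] = 4*t/(6*t**2 + 3), which equals f(t).
F(-1) = log(3)/3; F(-2) = log(9)/3.
Integral = F(-1) - F(-2) = -log(9)/3 + log(3)/3.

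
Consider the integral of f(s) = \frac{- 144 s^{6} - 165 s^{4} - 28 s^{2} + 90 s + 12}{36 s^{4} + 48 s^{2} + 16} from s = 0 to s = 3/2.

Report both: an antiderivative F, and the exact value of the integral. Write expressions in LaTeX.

Antiderivative: F(s) = - \frac{4 s^{3}}{3} + \frac{3 s}{4} - \frac{5}{4 s^{2} + \frac{8}{3}}; value = - \frac{27}{14}

Differentiate the proposed F(s) back; it has to land on f(s) exactly.
F(s) = - \frac{4 s^{3}}{3} + \frac{3 s}{4} - \frac{5}{4 s^{2} + \frac{8}{3}} is an antiderivative of f.
Check: d/ds[- \frac{4 s^{3}}{3} + \frac{3 s}{4} - \frac{5}{4 s^{2} + \frac{8}{3}}] = \frac{- 144 s^{6} - 165 s^{4} - 28 s^{2} + 90 s + 12}{36 s^{4} + 48 s^{2} + 16} = f(s).
F(3/2) = - \frac{213}{56}; F(0) = - \frac{15}{8}.
Integral = F(3/2) - F(0) = - \frac{27}{14}.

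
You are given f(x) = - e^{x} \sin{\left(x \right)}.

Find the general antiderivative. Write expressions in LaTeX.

A candidate is checked by its d/dx: the result must match f(x).
Check: d/dx[- \frac{e^{x} \sin{\left(x \right)}}{2} + \frac{e^{x} \cos{\left(x \right)}}{2}] = - e^{x} \sin{\left(x \right)} = f(x).

F(x) = - \frac{e^{x} \sin{\left(x \right)}}{2} + \frac{e^{x} \cos{\left(x \right)}}{2} + C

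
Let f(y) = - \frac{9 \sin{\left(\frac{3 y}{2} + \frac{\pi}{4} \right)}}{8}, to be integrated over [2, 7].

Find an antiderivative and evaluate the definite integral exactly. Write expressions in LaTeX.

Antiderivative: F(y) = \frac{3 \cos{\left(\frac{3 y}{2} + \frac{\pi}{4} \right)}}{4}; value = \frac{3 \cos{\left(\frac{\pi}{4} + \frac{21}{2} \right)}}{4} - \frac{3 \cos{\left(\frac{\pi}{4} + 3 \right)}}{4}

A first test for any F(y): its y-derivative must equal f(y) identically.
F(y) = \frac{3 \cos{\left(\frac{3 y}{2} + \frac{\pi}{4} \right)}}{4} is an antiderivative of f.
Check: d/dy[\frac{3 \cos{\left(\frac{3 y}{2} + \frac{\pi}{4} \right)}}{4}] = - \frac{9 \sin{\left(\frac{3 y}{2} + \frac{\pi}{4} \right)}}{8} = f(y).
F(7) = \frac{3 \cos{\left(\frac{\pi}{4} + \frac{21}{2} \right)}}{4}; F(2) = \frac{3 \cos{\left(\frac{\pi}{4} + 3 \right)}}{4}.
Integral = F(7) - F(2) = \frac{3 \cos{\left(\frac{\pi}{4} + \frac{21}{2} \right)}}{4} - \frac{3 \cos{\left(\frac{\pi}{4} + 3 \right)}}{4}.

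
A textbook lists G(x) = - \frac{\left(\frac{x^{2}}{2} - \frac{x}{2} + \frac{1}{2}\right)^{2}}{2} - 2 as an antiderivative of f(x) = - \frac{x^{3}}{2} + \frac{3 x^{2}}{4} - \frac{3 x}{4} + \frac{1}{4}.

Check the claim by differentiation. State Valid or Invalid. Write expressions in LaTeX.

Valid - differentiating G returns exactly f.

d/dx[G] = - \frac{x^{3}}{2} + \frac{3 x^{2}}{4} - \frac{3 x}{4} + \frac{1}{4}
This equals f(x) exactly, so the claim holds.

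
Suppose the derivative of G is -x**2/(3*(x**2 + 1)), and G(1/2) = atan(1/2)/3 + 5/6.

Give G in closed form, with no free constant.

A first test for any G(x): its x-derivative must equal the given G'(x).
A general antiderivative is -x/3 + atan(x)/3 + C.
The condition gives C = atan(1/2)/3 + 5/6 - (-1/6 + atan(1/2)/3) = 1.
So G(x) = -x/3 + atan(x)/3 + 1.
Check: d/dx[-x/3 + atan(x)/3 + 1] = -x**2/(3*x**2 + 3), which equals G'(x).

G(x) = -x/3 + atan(x)/3 + 1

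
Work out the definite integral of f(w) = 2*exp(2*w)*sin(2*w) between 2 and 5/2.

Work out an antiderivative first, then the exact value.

Antiderivative: F(w) = -(-sin(2*w) + cos(2*w))*exp(2*w)/2; value = exp(5)*sin(5)/2 - exp(5)*cos(5)/2 + exp(4)*cos(4)/2 - exp(4)*sin(4)/2

An antiderivative F(w) passes only if d/dw[F] lands on f(w) exactly.
F(w) = -(-sin(2*w) + cos(2*w))*exp(2*w)/2 is an antiderivative of f.
Check: d/dw[-(-sin(2*w) + cos(2*w))*exp(2*w)/2] = 2*exp(2*w)*sin(2*w) = f(w).
F(5/2) = exp(5)*sin(5)/2 - exp(5)*cos(5)/2; F(2) = exp(4)*sin(4)/2 - exp(4)*cos(4)/2.
Integral = F(5/2) - F(2) = exp(5)*sin(5)/2 - exp(5)*cos(5)/2 + exp(4)*cos(4)/2 - exp(4)*sin(4)/2.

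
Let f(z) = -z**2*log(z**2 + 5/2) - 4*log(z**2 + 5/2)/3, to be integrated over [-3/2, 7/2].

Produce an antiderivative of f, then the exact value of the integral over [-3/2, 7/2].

Antiderivative: F(z) = -z**3*log(z**2 + 5/2)/3 + 2*z**3/9 - 4*z*log(z**2 + 5/2)/3 + z - sqrt(10)*atan(sqrt(10)*z/5)/2; value = -455*log(59/4)/24 - 25*log(19/4)/8 - sqrt(10)*atan(7*sqrt(10)/10)/2 - sqrt(10)*atan(3*sqrt(10)/10)/2 + 275/18

Integrate term by term and add the pieces.
F(z) = -z**3*log(z**2 + 5/2)/3 + 2*z**3/9 - 4*z*log(z**2 + 5/2)/3 + z - sqrt(10)*atan(sqrt(10)*z/5)/2 is an antiderivative of f.
Check: d/dz[-z**3*log(z**2 + 5/2)/3 + 2*z**3/9 - 4*z*log(z**2 + 5/2)/3 + z - sqrt(10)*atan(sqrt(10)*z/5)/2] = -z**2*log(z**2 + 5/2) - 4*log(z**2 + 5/2)/3 = f(z).
F(7/2) = -455*log(59/4)/24 - sqrt(10)*atan(7*sqrt(10)/10)/2 + 469/36; F(-3/2) = -9/4 + sqrt(10)*atan(3*sqrt(10)/10)/2 + 25*log(19/4)/8.
Integral = F(7/2) - F(-3/2) = -455*log(59/4)/24 - 25*log(19/4)/8 - sqrt(10)*atan(7*sqrt(10)/10)/2 - sqrt(10)*atan(3*sqrt(10)/10)/2 + 275/18.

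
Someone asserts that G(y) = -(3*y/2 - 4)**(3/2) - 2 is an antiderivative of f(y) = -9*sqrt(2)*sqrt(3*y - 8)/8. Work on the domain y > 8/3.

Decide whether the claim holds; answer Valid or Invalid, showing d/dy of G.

Valid: G'(y) = f(y).

d/dy[G] = -9*sqrt(2)*sqrt(3*y - 8)/8
This equals f(y) exactly, so the claim holds.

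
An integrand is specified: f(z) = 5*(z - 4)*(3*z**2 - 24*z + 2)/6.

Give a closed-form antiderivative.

An antiderivative is F(z) = 5*(-3*z**2 + 24*z - 2)**2/72.

f matches the chain-rule pattern g'(h)*h' with inner function h(z) = -z**2/2 + 4*z - 1/3; substituting u = h(z) collapses the integral.
Check: d/dz[5*(-3*z**2 + 24*z - 2)**2/72] = 5*z**3/2 - 30*z**2 + 245*z/3 - 20/3, which equals f(z).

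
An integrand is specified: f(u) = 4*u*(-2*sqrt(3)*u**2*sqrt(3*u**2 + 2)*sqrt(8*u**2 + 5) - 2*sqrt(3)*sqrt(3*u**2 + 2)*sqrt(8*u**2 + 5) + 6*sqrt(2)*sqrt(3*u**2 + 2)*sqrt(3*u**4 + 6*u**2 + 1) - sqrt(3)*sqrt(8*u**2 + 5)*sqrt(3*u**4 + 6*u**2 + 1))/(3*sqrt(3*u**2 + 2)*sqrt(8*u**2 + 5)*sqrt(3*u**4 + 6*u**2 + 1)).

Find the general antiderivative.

A candidate is checked by its d/du: the result must match f(u).
Check: d/du[sqrt(6)*(-4*sqrt(2)*sqrt(3*u**2 + 2) + 6*sqrt(3)*sqrt(8*u**2 + 5) - 4*sqrt(2)*sqrt(3*u**4 + 6*u**2 + 1))/18] = (-8*sqrt(3)*u**3*sqrt(3*u**2 + 2)*sqrt(8*u**2 + 5) - 8*sqrt(3)*u*sqrt(3*u**2 + 2)*sqrt(8*u**2 + 5) + 24*sqrt(2)*u*sqrt(3*u**2 + 2)*sqrt(3*u**4 + 6*u**2 + 1) - 4*sqrt(3)*u*sqrt(8*u**2 + 5)*sqrt(3*u**4 + 6*u**2 + 1))/(3*sqrt(3*u**2 + 2)*sqrt(8*u**2 + 5)*sqrt(3*u**4 + 6*u**2 + 1)), which equals f(u).

F(u) = sqrt(6)*(-4*sqrt(2)*sqrt(3*u**2 + 2) + 6*sqrt(3)*sqrt(8*u**2 + 5) - 4*sqrt(2)*sqrt(3*u**4 + 6*u**2 + 1))/18 + C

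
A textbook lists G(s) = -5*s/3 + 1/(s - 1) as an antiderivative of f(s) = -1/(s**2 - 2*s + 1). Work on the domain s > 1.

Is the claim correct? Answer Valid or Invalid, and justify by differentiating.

Invalid: d/ds[G] - f = -5/3, which is not 0.

d/ds[G] = (-5*s**2 + 10*s - 8)/(3*s**2 - 6*s + 3)
d/ds[G] - f(s) = -5/3 != 0.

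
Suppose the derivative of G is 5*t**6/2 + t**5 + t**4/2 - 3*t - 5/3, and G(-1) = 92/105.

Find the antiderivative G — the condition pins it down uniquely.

Integrate term by term and add the pieces.
A general antiderivative is 5*t**7/14 + t**6/6 + t**5/10 - 3*t**2/2 - 5*t/3 + C.
The condition gives C = 92/105 - (-13/105) = 1.
So G(t) = 5*t**7/14 + t**6/6 + t**5/10 - 3*t**2/2 - 5*t/3 + 1.
Check: d/dt[5*t**7/14 + t**6/6 + t**5/10 - 3*t**2/2 - 5*t/3 + 1] = 5*t**6/2 + t**5 + t**4/2 - 3*t - 5/3 = G'(t).

G(t) = 5*t**7/14 + t**6/6 + t**5/10 - 3*t**2/2 - 5*t/3 + 1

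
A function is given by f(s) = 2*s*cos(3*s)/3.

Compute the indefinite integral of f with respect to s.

F(s) = 2*s*sin(3*s)/9 + 2*cos(3*s)/27 + C

Since d/ds undoes antidifferentiation here, F'(s) = f(s) is required of F(s).
Check: d/ds[2*s*sin(3*s)/9 + 2*cos(3*s)/27] = 2*s*cos(3*s)/3 = f(s).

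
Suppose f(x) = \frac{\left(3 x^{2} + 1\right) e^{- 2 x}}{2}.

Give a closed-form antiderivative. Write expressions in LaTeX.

f has the shape u'v + uv' for u = - \frac{3 x^{2}}{4} - \frac{3 x}{4} - \frac{5}{8} and v = e^{- 2 x} — it is the derivative of the product u*v.
Check: d/dx[\frac{\left(- 6 x^{2} - 6 x - 5\right) e^{- 2 x}}{8}] = \frac{\left(3 x^{2} + 1\right) e^{- 2 x}}{2} = f(x).

An antiderivative is F(x) = \frac{\left(- 6 x^{2} - 6 x - 5\right) e^{- 2 x}}{8}.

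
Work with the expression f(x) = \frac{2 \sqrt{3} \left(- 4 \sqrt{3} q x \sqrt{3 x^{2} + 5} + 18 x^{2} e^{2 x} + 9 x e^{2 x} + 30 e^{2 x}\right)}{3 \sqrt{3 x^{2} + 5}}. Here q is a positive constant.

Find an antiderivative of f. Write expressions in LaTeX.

Differentiate the proposed F(x) back; it has to land on f(x) exactly.
Check: d/dx[2 \left(- 2 q x^{2} + \sqrt{3} \sqrt{3 x^{2} + 5} e^{2 x}\right)] = \frac{- 8 q x \sqrt{3 x^{2} + 5} + 12 \sqrt{3} x^{2} e^{2 x} + 6 \sqrt{3} x e^{2 x} + 20 \sqrt{3} e^{2 x}}{\sqrt{3 x^{2} + 5}}, which equals f(x).

An antiderivative is F(x) = 2 \left(- 2 q x^{2} + \sqrt{3} \sqrt{3 x^{2} + 5} e^{2 x}\right).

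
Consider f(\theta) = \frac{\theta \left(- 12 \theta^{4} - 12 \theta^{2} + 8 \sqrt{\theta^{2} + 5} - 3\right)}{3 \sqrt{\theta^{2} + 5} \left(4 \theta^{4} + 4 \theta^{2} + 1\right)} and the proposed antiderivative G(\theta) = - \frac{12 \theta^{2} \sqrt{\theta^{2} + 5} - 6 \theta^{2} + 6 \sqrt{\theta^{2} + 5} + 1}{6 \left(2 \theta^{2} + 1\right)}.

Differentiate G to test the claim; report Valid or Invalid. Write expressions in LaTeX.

d/d\theta[G] = \frac{- 12 \theta^{5} - 12 \theta^{3} + 8 \theta \sqrt{\theta^{2} + 5} - 3 \theta}{12 \theta^{4} \sqrt{\theta^{2} + 5} + 12 \theta^{2} \sqrt{\theta^{2} + 5} + 3 \sqrt{\theta^{2} + 5}}
This equals f(\theta) exactly, so the claim holds.

Valid: G'(\theta) = f(\theta).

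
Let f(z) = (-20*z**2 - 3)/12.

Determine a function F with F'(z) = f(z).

Whatever form F(z) takes, F'(z) = f(z) is non-negotiable.
Check: d/dz[-5*z**3/9 - z/4] = -5*z**2/3 - 1/4, which equals f(z).

An antiderivative is F(z) = -5*z**3/9 - z/4.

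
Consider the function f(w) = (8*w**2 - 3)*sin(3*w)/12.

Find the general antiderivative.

F(w) = -2*w**2*cos(3*w)/9 + 4*w*sin(3*w)/27 + 43*cos(3*w)/324 + C

Whatever form F(w) takes, F'(w) = f(w) is non-negotiable.
Check: d/dw[-2*w**2*cos(3*w)/9 + 4*w*sin(3*w)/27 + 43*cos(3*w)/324] = 2*w**2*sin(3*w)/3 - sin(3*w)/4, which equals f(w).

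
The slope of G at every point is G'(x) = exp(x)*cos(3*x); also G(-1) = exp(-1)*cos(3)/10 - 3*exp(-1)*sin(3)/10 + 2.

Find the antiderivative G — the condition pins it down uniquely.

A first test for any G(x): its x-derivative must equal the given G'(x).
A general antiderivative is 3*exp(x)*sin(3*x)/10 + exp(x)*cos(3*x)/10 + C.
The condition gives C = exp(-1)*cos(3)/10 - 3*exp(-1)*sin(3)/10 + 2 - (exp(-1)*cos(3)/10 - 3*exp(-1)*sin(3)/10) = 2.
So G(x) = 3*exp(x)*sin(3*x)/10 + exp(x)*cos(3*x)/10 + 2.
Check: d/dx[3*exp(x)*sin(3*x)/10 + exp(x)*cos(3*x)/10 + 2] = exp(x)*cos(3*x) = G'(x).

G(x) = 3*exp(x)*sin(3*x)/10 + exp(x)*cos(3*x)/10 + 2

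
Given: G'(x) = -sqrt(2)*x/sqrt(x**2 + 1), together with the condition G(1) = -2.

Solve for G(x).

The substitution u = 2*x**2 + 2 works: G'(x) is exactly (dG/du)*(du/dx) for that inner function.
A general antiderivative is -sqrt(2*x**2 + 2) + C.
The condition gives C = -2 - (-2) = 0.
So G(x) = -sqrt(2)*sqrt(x**2 + 1).
Check: d/dx[-sqrt(2)*sqrt(x**2 + 1)] = -sqrt(2)*x/sqrt(x**2 + 1) = G'(x).

G(x) = -sqrt(2)*sqrt(x**2 + 1)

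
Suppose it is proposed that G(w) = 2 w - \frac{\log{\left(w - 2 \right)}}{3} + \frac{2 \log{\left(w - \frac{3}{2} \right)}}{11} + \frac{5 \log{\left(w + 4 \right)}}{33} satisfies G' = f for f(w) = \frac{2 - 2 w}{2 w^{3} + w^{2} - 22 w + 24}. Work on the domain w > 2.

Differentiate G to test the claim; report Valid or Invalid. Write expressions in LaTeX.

Invalid: d/dw[G] - f = 2, which is not 0.

d/dw[G] = \frac{4 w^{3} + 2 w^{2} - 46 w + 50}{2 w^{3} + w^{2} - 22 w + 24}
d/dw[G] - f(w) = 2 != 0.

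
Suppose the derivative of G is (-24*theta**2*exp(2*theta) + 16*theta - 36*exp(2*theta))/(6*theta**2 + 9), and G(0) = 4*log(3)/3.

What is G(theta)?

G(theta) = 2*(-3*exp(2*theta) + 2*log(2*theta**2 + 3) + 3)/3

Recover the given G'(theta) by differentiating a candidate G(theta); any mismatch rules it out.
A general antiderivative is -2*exp(2*theta) + 4*log(2*theta**2 + 3)/3 + C.
The condition gives C = 4*log(3)/3 - (-2 + 4*log(3)/3) = 2.
So G(theta) = 2*(-3*exp(2*theta) + 2*log(2*theta**2 + 3) + 3)/3.
Check: d/dtheta[2*(-3*exp(2*theta) + 2*log(2*theta**2 + 3) + 3)/3] = (-24*theta**2*exp(2*theta) + 16*theta - 36*exp(2*theta))/(6*theta**2 + 9) = G'(theta).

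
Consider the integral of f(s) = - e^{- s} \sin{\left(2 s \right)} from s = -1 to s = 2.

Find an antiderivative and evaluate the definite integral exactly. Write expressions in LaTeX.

Antiderivative: F(s) = \frac{\left(\sin{\left(2 s \right)} + 2 \cos{\left(2 s \right)}\right) e^{- s}}{5}; value = \frac{2 \cos{\left(4 \right)}}{5 e^{2}} + \frac{\sin{\left(4 \right)}}{5 e^{2}} - \frac{2 e \cos{\left(2 \right)}}{5} + \frac{e \sin{\left(2 \right)}}{5}

For F(s) to be correct the identity F'(s) - f(s) = 0 must hold.
F(s) = \frac{\left(\sin{\left(2 s \right)} + 2 \cos{\left(2 s \right)}\right) e^{- s}}{5} is an antiderivative of f.
Check: d/ds[\frac{\left(\sin{\left(2 s \right)} + 2 \cos{\left(2 s \right)}\right) e^{- s}}{5}] = - e^{- s} \sin{\left(2 s \right)} = f(s).
F(2) = \frac{2 \cos{\left(4 \right)}}{5 e^{2}} + \frac{\sin{\left(4 \right)}}{5 e^{2}}; F(-1) = - \frac{e \sin{\left(2 \right)}}{5} + \frac{2 e \cos{\left(2 \right)}}{5}.
Integral = F(2) - F(-1) = \frac{2 \cos{\left(4 \right)}}{5 e^{2}} + \frac{\sin{\left(4 \right)}}{5 e^{2}} - \frac{2 e \cos{\left(2 \right)}}{5} + \frac{e \sin{\left(2 \right)}}{5}.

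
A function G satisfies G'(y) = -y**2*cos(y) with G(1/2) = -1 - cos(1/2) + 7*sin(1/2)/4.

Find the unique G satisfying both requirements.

G(y) = -y**2*sin(y) - 2*y*cos(y) + 2*sin(y) - 1

A first test for any G(y): its y-derivative must equal the given G'(y).
A general antiderivative is -y**2*sin(y) - 2*y*cos(y) + 2*sin(y) + C.
The condition gives C = -1 - cos(1/2) + 7*sin(1/2)/4 - (-cos(1/2) + 7*sin(1/2)/4) = -1.
So G(y) = -y**2*sin(y) - 2*y*cos(y) + 2*sin(y) - 1.
Check: d/dy[-y**2*sin(y) - 2*y*cos(y) + 2*sin(y) - 1] = -y**2*cos(y) = G'(y).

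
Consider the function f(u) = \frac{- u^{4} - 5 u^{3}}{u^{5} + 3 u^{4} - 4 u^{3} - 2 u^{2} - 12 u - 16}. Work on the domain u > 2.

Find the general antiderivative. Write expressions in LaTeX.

The denominator factors as \left(u - 2\right) \left(u + 1\right) \left(u + 4\right) \left(u^{2} + 2\right); partial fractions split f into directly integrable pieces: - \frac{43 u + 26}{81 \left(u^{2} + 2\right)} + \frac{16}{81 \left(u + 4\right)} - \frac{4}{27 \left(u + 1\right)} - \frac{14}{27 \left(u - 2\right)}.
Check: d/du[- \frac{14 \log{\left(u - 2 \right)}}{27} - \frac{4 \log{\left(u + 1 \right)}}{27} + \frac{16 \log{\left(u + 4 \right)}}{81} - \frac{43 \log{\left(u^{2} + 2 \right)}}{162} - \frac{13 \sqrt{2} \operatorname{atan}{\left(\frac{\sqrt{2} u}{2} \right)}}{81}] = \frac{- u^{4} - 5 u^{3}}{u^{5} + 3 u^{4} - 4 u^{3} - 2 u^{2} - 12 u - 16} = f(u).

F(u) = - \frac{14 \log{\left(u - 2 \right)}}{27} - \frac{4 \log{\left(u + 1 \right)}}{27} + \frac{16 \log{\left(u + 4 \right)}}{81} - \frac{43 \log{\left(u^{2} + 2 \right)}}{162} - \frac{13 \sqrt{2} \operatorname{atan}{\left(\frac{\sqrt{2} u}{2} \right)}}{81} + C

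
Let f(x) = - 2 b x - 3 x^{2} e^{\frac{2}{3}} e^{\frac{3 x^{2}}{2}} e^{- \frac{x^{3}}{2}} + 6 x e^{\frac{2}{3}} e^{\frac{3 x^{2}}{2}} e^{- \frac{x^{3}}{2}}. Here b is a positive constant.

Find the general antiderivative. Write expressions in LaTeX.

F(x) = - b x^{2} + 2 e^{\frac{2}{3}} e^{\frac{3 x^{2}}{2}} e^{- \frac{x^{3}}{2}} + C

Integrate term by term and add the pieces.
Check: d/dx[- b x^{2} + 2 e^{\frac{2}{3}} e^{\frac{3 x^{2}}{2}} e^{- \frac{x^{3}}{2}}] = \left(- 2 b x e^{\frac{x^{3}}{2}} - 3 x^{2} e^{\frac{2}{3}} e^{\frac{3 x^{2}}{2}} + 6 x e^{\frac{2}{3}} e^{\frac{3 x^{2}}{2}}\right) e^{- \frac{x^{3}}{2}}, which equals f(x).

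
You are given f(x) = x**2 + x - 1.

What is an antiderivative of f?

Integrate term by term and add the pieces.
Check: d/dx[x**3/3 + x**2/2 - x] = x**2 + x - 1 = f(x).

An antiderivative is F(x) = x**3/3 + x**2/2 - x.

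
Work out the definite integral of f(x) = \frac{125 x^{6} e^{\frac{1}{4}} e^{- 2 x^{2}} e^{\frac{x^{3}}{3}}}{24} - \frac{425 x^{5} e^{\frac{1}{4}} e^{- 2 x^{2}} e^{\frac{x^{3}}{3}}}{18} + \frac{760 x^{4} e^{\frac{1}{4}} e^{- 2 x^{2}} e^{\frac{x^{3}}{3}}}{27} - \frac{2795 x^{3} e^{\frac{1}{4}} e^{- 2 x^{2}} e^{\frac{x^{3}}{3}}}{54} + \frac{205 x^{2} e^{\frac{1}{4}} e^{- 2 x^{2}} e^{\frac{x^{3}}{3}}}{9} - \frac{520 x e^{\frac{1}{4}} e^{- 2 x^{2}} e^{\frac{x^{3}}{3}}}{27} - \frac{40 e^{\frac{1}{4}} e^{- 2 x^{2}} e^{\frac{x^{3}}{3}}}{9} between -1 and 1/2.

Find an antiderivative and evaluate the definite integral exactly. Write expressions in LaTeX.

Recognize the product-rule pattern: f = u'v + uv' with u = \frac{10 \left(\frac{5 x^{2}}{4} - \frac{x}{3} + 2\right)^{2}}{3}, v = e^{\frac{x^{3}}{3} - 2 x^{2} + \frac{1}{4}}, so integration by parts undoes it.
F(x) = \frac{10 \left(\frac{5 x^{2}}{4} - \frac{x}{3} + 2\right)^{2} e^{\frac{x^{3}}{3} - 2 x^{2} + \frac{1}{4}}}{3} is an antiderivative of f.
Check: d/dx[\frac{10 \left(\frac{5 x^{2}}{4} - \frac{x}{3} + 2\right)^{2} e^{\frac{x^{3}}{3} - 2 x^{2} + \frac{1}{4}}}{3}] = \frac{125 x^{6} e^{\frac{1}{4}} e^{- 2 x^{2}} e^{\frac{x^{3}}{3}}}{24} - \frac{425 x^{5} e^{\frac{1}{4}} e^{- 2 x^{2}} e^{\frac{x^{3}}{3}}}{18} + \frac{760 x^{4} e^{\frac{1}{4}} e^{- 2 x^{2}} e^{\frac{x^{3}}{3}}}{27} - \frac{2795 x^{3} e^{\frac{1}{4}} e^{- 2 x^{2}} e^{\frac{x^{3}}{3}}}{54} + \frac{205 x^{2} e^{\frac{1}{4}} e^{- 2 x^{2}} e^{\frac{x^{3}}{3}}}{9} - \frac{520 x e^{\frac{1}{4}} e^{- 2 x^{2}} e^{\frac{x^{3}}{3}}}{27} - \frac{40 e^{\frac{1}{4}} e^{- 2 x^{2}} e^{\frac{x^{3}}{3}}}{9} = f(x).
F(1/2) = \frac{53045}{3456 e^{\frac{5}{24}}}; F(-1) = \frac{9245}{216 e^{\frac{25}{12}}}.
Integral = F(1/2) - F(-1) = - \frac{9245}{216 e^{\frac{25}{12}}} + \frac{53045}{3456 e^{\frac{5}{24}}}.

Antiderivative: F(x) = \frac{10 \left(\frac{5 x^{2}}{4} - \frac{x}{3} + 2\right)^{2} e^{\frac{x^{3}}{3} - 2 x^{2} + \frac{1}{4}}}{3}; value = - \frac{9245}{216 e^{\frac{25}{12}}} + \frac{53045}{3456 e^{\frac{5}{24}}}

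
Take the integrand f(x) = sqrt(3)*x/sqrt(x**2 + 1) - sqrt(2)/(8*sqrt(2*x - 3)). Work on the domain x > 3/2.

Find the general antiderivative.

Integrate term by term and add the pieces.
Check: d/dx[sqrt(2)*(-sqrt(2*x - 3) + 4*sqrt(6)*sqrt(x**2 + 1))/8] = (8*sqrt(3)*x*sqrt(2*x - 3) - sqrt(2)*sqrt(x**2 + 1))/(8*sqrt(2*x - 3)*sqrt(x**2 + 1)), which equals f(x).

F(x) = sqrt(2)*(-sqrt(2*x - 3) + 4*sqrt(6)*sqrt(x**2 + 1))/8 + C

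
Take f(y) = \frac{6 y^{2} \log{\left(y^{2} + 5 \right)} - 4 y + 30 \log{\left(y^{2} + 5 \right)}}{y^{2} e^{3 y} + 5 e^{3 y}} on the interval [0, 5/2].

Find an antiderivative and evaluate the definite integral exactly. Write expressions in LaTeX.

Antiderivative: F(y) = - 2 e^{- 3 y} \log{\left(y^{2} + 5 \right)}; value = - \frac{2 \log{\left(\frac{45}{4} \right)}}{e^{\frac{15}{2}}} + 2 \log{\left(5 \right)}

Recognize the product-rule pattern: f = u'v + uv' with u = - 2 e^{- 3 y}, v = \log{\left(y^{2} + 5 \right)}, so integration by parts undoes it.
F(y) = - 2 e^{- 3 y} \log{\left(y^{2} + 5 \right)} is an antiderivative of f.
Check: d/dy[- 2 e^{- 3 y} \log{\left(y^{2} + 5 \right)}] = \frac{6 y^{2} \log{\left(y^{2} + 5 \right)} - 4 y + 30 \log{\left(y^{2} + 5 \right)}}{y^{2} e^{3 y} + 5 e^{3 y}} = f(y).
F(5/2) = - \frac{2 \log{\left(\frac{45}{4} \right)}}{e^{\frac{15}{2}}}; F(0) = - 2 \log{\left(5 \right)}.
Integral = F(5/2) - F(0) = - \frac{2 \log{\left(\frac{45}{4} \right)}}{e^{\frac{15}{2}}} + 2 \log{\left(5 \right)}.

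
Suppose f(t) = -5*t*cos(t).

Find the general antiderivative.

An antiderivative F(t) passes only if d/dt[F] lands on f(t) exactly.
Check: d/dt[-5*t*sin(t) - 5*cos(t)] = -5*t*cos(t) = f(t).

F(t) = -5*t*sin(t) - 5*cos(t) + C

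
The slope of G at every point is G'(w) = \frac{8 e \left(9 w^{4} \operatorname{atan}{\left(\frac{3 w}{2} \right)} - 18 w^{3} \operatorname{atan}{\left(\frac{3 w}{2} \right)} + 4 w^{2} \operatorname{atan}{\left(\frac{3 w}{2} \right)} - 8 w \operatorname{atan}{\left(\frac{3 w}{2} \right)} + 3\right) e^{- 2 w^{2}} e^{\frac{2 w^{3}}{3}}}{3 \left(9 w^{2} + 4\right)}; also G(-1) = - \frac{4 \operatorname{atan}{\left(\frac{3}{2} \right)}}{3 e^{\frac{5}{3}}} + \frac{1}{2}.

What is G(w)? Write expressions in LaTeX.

G(w) = \frac{1}{2} + \frac{4 e e^{- 2 w^{2}} e^{\frac{2 w^{3}}{3}} \operatorname{atan}{\left(\frac{3 w}{2} \right)}}{3}

Recognize the product-rule pattern: G'(w) = u'v + uv' with u = \frac{4 \operatorname{atan}{\left(\frac{3 w}{2} \right)}}{3}, v = e^{\frac{2 w^{3}}{3} - 2 w^{2} + 1}, so integration by parts undoes it.
A general antiderivative is \frac{4 e^{\frac{2 w^{3}}{3} - 2 w^{2} + 1} \operatorname{atan}{\left(\frac{3 w}{2} \right)}}{3} + C.
The condition gives C = - \frac{4 \operatorname{atan}{\left(\frac{3}{2} \right)}}{3 e^{\frac{5}{3}}} + \frac{1}{2} - (- \frac{4 \operatorname{atan}{\left(\frac{3}{2} \right)}}{3 e^{\frac{5}{3}}}) = \frac{1}{2}.
So G(w) = \frac{1}{2} + \frac{4 e e^{- 2 w^{2}} e^{\frac{2 w^{3}}{3}} \operatorname{atan}{\left(\frac{3 w}{2} \right)}}{3}.
Check: d/dw[\frac{1}{2} + \frac{4 e e^{- 2 w^{2}} e^{\frac{2 w^{3}}{3}} \operatorname{atan}{\left(\frac{3 w}{2} \right)}}{3}] = \frac{72 e w^{4} e^{\frac{2 w^{3}}{3}} \operatorname{atan}{\left(\frac{3 w}{2} \right)} - 144 e w^{3} e^{\frac{2 w^{3}}{3}} \operatorname{atan}{\left(\frac{3 w}{2} \right)} + 32 e w^{2} e^{\frac{2 w^{3}}{3}} \operatorname{atan}{\left(\frac{3 w}{2} \right)} - 64 e w e^{\frac{2 w^{3}}{3}} \operatorname{atan}{\left(\frac{3 w}{2} \right)} + 24 e e^{\frac{2 w^{3}}{3}}}{27 w^{2} e^{2 w^{2}} + 12 e^{2 w^{2}}}, which equals G'(w).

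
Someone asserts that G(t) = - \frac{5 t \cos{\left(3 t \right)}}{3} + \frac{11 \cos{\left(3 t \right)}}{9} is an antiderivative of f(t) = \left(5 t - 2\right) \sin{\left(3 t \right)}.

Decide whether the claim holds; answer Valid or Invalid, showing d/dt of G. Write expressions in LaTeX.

d/dt[G] = 5 t \sin{\left(3 t \right)} - \frac{11 \sin{\left(3 t \right)}}{3} - \frac{5 \cos{\left(3 t \right)}}{3}
d/dt[G] - f(t) = - \frac{5 \sin{\left(3 t \right)}}{3} - \frac{5 \cos{\left(3 t \right)}}{3} != 0.

Invalid: d/dt[G] - f = - \frac{5 \sin{\left(3 t \right)}}{3} - \frac{5 \cos{\left(3 t \right)}}{3}, which is not 0.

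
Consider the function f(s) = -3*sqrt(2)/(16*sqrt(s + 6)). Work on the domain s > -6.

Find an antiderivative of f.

An antiderivative is F(s) = -3*sqrt(s/2 + 3)/4.

Since d/ds undoes antidifferentiation here, F'(s) = f(s) is required of F(s).
Check: d/ds[-3*sqrt(s/2 + 3)/4] = -3*sqrt(2)/(16*sqrt(s + 6)) = f(s).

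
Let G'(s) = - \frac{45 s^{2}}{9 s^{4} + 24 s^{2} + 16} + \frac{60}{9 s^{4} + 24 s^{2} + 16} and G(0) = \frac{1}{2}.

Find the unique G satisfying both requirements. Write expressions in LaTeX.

G(s) = \frac{5 s}{2 \left(\frac{s^{2}}{2} + \frac{2}{3}\right)} + \frac{1}{2}

G'(s) has the shape u'v + uv' for u = \frac{5 s}{2} and v = \frac{1}{\frac{s^{2}}{2} + \frac{2}{3}} — it is the derivative of the product u*v.
A general antiderivative is \frac{5 s}{2 \left(\frac{s^{2}}{2} + \frac{2}{3}\right)} + C.
The condition gives C = \frac{1}{2} - (0) = \frac{1}{2}.
So G(s) = \frac{5 s}{2 \left(\frac{s^{2}}{2} + \frac{2}{3}\right)} + \frac{1}{2}.
Check: d/ds[\frac{5 s}{2 \left(\frac{s^{2}}{2} + \frac{2}{3}\right)} + \frac{1}{2}] = \frac{60 - 45 s^{2}}{9 s^{4} + 24 s^{2} + 16}, which equals G'(s).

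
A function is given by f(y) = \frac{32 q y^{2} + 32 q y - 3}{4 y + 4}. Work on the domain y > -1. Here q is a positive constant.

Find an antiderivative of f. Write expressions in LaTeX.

A first test for any F(y): its y-derivative must equal f(y) identically.
Check: d/dy[4 q y^{2} - \frac{3 \log{\left(y + 1 \right)}}{4}] = \frac{32 q y^{2} + 32 q y - 3}{4 y + 4} = f(y).

An antiderivative is F(y) = 4 q y^{2} - \frac{3 \log{\left(y + 1 \right)}}{4}.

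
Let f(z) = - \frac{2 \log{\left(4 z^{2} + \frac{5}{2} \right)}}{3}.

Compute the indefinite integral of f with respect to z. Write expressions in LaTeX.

F(z) = \frac{- 2 z \log{\left(4 z^{2} + \frac{5}{2} \right)} + 4 z - \sqrt{10} \operatorname{atan}{\left(\frac{2 \sqrt{10} z}{5} \right)}}{3} + C

For F(z) to be correct the identity F'(z) - f(z) = 0 must hold.
Check: d/dz[\frac{- 2 z \log{\left(4 z^{2} + \frac{5}{2} \right)} + 4 z - \sqrt{10} \operatorname{atan}{\left(\frac{2 \sqrt{10} z}{5} \right)}}{3}] = - \frac{2 \log{\left(4 z^{2} + \frac{5}{2} \right)}}{3} = f(z).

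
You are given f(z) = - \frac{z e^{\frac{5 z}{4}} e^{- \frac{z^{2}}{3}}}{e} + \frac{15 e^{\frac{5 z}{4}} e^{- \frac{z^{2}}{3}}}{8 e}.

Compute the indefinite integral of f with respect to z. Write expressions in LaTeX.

f matches the chain-rule pattern g'(h)*h' with inner function h(z) = - \frac{z^{2}}{3} + \frac{5 z}{4} - 1; substituting u = h(z) collapses the integral.
Check: d/dz[\frac{3 e^{- \frac{z^{2}}{3} + \frac{5 z}{4} - 1}}{2}] = \frac{\left(15 - 8 z\right) e^{\frac{5 z}{4}} e^{- \frac{z^{2}}{3}}}{8 e}, which equals f(z).

F(z) = \frac{3 e^{- \frac{z^{2}}{3} + \frac{5 z}{4} - 1}}{2} + C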